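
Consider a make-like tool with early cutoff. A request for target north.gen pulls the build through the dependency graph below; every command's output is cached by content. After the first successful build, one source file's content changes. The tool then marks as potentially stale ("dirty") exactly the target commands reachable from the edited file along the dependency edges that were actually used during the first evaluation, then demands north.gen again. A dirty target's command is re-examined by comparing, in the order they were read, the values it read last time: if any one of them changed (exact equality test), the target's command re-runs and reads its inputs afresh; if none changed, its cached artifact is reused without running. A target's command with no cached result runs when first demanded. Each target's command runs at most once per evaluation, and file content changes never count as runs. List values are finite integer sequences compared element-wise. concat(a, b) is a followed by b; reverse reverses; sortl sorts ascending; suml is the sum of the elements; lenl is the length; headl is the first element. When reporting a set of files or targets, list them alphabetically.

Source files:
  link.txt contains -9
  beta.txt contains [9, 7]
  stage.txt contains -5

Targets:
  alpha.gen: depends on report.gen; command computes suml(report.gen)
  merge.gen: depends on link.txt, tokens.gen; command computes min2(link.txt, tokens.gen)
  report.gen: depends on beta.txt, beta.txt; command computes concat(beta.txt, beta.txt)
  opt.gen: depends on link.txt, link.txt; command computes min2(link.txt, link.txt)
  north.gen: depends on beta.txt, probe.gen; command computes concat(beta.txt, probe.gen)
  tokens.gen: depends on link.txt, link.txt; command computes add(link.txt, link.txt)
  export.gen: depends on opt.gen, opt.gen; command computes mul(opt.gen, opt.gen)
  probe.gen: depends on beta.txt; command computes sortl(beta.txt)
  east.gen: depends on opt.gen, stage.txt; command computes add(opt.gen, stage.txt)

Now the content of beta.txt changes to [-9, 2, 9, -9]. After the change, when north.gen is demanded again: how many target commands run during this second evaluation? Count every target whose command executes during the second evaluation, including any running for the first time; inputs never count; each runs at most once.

2 target commands run: north.gen, probe.gen.

First demand of the output computes:
  probe.gen = sortl([9, 7]) = [7, 9]
  north.gen = concat([9, 7], [7, 9]) = [9, 7, 7, 9]

After the edit, cleaning proceeds:
  probe.gen: a read changed (beta.txt [9, 7]->[-9, 2, 9, -9]) — executes, giving [-9, -9, 2, 9].
  north.gen: a read changed (beta.txt [9, 7]->[-9, 2, 9, -9]; probe.gen [7, 9]->[-9, -9, 2, 9]) — executes, giving [-9, 2, 9, -9, -9, -9, 2, 9].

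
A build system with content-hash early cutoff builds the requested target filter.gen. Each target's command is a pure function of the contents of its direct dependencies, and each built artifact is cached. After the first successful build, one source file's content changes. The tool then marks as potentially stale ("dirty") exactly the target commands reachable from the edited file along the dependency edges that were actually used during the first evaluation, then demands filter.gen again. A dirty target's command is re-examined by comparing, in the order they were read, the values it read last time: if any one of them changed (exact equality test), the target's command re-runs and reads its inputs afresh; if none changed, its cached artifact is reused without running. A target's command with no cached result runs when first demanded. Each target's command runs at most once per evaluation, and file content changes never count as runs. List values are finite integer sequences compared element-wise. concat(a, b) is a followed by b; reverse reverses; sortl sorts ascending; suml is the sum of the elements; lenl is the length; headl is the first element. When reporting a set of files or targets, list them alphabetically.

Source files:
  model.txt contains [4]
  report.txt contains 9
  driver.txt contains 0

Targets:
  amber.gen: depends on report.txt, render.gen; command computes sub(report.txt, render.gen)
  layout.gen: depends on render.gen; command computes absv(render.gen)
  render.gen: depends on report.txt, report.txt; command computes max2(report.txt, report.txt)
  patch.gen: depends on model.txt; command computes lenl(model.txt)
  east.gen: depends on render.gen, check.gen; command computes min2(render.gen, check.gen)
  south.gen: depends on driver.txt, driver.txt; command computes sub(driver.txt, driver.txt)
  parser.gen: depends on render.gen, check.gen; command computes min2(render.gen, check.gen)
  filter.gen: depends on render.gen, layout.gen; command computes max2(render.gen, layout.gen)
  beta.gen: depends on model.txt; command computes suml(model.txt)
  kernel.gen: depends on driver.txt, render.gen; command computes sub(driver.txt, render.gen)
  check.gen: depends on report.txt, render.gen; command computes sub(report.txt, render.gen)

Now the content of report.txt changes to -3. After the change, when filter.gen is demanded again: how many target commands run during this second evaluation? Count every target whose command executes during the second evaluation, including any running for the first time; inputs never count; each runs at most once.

First evaluation (everything demanded from the output):
  render.gen = max2(9, 9) = 9
  layout.gen = absv(9) = 9
  filter.gen = max2(9, 9) = 9

Propagation after the edit:
  render.gen: runs — report.txt 9->-3; report.txt 9->-3; result -3.
  layout.gen: runs — render.gen 9->-3; result 3.
  filter.gen: runs — render.gen 9->-3; layout.gen 9->3; result 3.

Target commands that run: filter.gen, layout.gen, render.gen — 3 in total.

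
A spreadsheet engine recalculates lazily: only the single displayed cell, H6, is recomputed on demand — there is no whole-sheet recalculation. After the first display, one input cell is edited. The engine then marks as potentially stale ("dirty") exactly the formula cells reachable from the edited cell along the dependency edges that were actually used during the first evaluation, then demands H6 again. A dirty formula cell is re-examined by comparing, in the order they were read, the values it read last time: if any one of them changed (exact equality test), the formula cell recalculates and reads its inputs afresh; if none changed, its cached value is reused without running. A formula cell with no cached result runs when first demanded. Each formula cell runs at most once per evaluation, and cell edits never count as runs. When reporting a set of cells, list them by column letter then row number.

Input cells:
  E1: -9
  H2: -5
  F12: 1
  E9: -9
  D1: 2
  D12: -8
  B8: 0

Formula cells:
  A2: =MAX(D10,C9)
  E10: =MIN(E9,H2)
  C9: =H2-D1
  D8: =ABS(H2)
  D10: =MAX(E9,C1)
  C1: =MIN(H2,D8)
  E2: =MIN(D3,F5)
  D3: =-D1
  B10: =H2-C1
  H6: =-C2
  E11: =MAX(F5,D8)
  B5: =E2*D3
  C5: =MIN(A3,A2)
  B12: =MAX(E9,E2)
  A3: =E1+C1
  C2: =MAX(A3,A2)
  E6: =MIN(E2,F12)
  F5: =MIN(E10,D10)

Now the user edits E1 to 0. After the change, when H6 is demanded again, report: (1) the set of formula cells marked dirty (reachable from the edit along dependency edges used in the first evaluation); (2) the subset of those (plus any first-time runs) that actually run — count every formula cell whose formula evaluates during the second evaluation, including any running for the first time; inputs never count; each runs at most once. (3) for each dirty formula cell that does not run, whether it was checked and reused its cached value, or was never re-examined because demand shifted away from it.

Marked dirty: A3, C2, H6.
Formula cells that run: A3, C2 — 2 in total.
Checked but reused from cache: H6.
Key observation: the change is absorbed at C2 — it re-runs but produces the same value, and the output's value is unchanged.

First evaluation (everything demanded from the output):
  C9 = -5 - 2 = -7
  D8 = ABS(-5) = 5
  C1 = MIN(-5, 5) = -5
  A3 = -9 + -5 = -14
  D10 = MAX(-9, -5) = -5
  A2 = MAX(-5, -7) = -5
  C2 = MAX(-14, -5) = -5
  H6 = -(-5) = 5

Propagation after the edit:
  A3: runs — E1 -9->0; result -5.
  C2: runs — A3 -14->-5; result -5 (same value as before).
  H6: checked — values it read are unchanged (C2 unchanged); reused cached 5 without running.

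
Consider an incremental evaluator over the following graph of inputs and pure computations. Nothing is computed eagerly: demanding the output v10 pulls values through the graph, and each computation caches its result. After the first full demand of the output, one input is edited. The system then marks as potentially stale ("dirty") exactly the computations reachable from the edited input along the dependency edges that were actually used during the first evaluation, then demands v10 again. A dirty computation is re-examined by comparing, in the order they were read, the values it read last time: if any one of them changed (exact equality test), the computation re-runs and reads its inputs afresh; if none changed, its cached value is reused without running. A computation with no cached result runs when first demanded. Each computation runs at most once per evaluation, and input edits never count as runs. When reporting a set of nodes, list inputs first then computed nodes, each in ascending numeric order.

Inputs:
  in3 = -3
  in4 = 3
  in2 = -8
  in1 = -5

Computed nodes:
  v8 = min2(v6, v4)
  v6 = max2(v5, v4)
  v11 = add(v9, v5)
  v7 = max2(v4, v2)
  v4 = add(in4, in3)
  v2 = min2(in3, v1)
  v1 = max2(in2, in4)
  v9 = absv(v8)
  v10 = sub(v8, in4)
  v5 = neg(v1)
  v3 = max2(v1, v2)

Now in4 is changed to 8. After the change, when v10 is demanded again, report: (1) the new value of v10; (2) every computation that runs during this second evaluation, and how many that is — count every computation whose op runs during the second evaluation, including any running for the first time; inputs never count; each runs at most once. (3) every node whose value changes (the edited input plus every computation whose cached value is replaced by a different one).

Initial pass — values computed on the first demand:
  v1 = max2(-8, 3) = 3
  v4 = add(3, -3) = 0
  v5 = neg(3) = -3
  v6 = max2(-3, 0) = 0
  v8 = min2(0, 0) = 0
  v10 = sub(0, 3) = -3

Second demand — change propagation:
  v1: re-runs because in4 3->8; new result 8.
  v4: re-runs because in4 3->8; new result 5.
  v5: re-runs because v1 3->8; new result -8.
  v6: re-runs because v5 -3->-8; v4 0->5; new result 5.
  v8: re-runs because v6 0->5; v4 0->5; new result 5.
  v10: re-runs because v8 0->5; in4 3->8; new result -3 (unchanged).

v10 now evaluates to -3.
Run set: v1, v4, v5, v6, v8, v10 (6 run).
Changed values: in4, v1, v4, v5, v6, v8.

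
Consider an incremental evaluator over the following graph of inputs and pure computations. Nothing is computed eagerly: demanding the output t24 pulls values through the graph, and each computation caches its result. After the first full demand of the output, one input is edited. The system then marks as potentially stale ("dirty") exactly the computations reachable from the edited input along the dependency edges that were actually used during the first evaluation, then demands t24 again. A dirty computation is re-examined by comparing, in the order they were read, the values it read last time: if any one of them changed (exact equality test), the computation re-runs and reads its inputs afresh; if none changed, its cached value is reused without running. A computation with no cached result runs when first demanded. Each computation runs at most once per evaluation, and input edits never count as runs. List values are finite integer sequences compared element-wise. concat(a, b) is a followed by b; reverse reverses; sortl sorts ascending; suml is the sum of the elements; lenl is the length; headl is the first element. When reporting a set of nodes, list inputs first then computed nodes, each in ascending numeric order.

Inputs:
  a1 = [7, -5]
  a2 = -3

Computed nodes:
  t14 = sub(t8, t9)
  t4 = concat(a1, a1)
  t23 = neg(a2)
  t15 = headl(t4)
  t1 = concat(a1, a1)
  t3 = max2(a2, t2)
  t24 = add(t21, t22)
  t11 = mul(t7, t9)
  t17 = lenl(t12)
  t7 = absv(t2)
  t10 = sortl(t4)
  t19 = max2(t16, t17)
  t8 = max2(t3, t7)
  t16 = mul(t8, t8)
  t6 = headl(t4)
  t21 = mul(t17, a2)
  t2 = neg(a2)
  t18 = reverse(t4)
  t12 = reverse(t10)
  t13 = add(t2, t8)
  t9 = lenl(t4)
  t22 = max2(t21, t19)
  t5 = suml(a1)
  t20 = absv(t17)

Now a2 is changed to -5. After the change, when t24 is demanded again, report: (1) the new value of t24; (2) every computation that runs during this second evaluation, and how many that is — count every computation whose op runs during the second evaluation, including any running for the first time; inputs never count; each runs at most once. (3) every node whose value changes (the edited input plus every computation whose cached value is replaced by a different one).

t24 now evaluates to 5.
Run set: t2, t3, t7, t8, t16, t19, t21, t22, t24 (9 run).
Changed values: a2, t2, t3, t7, t8, t16, t19, t21, t22, t24.

Initial pass — values computed on the first demand:
  t2 = neg(-3) = 3
  t3 = max2(-3, 3) = 3
  t4 = concat([7, -5], [7, -5]) = [7, -5, 7, -5]
  t7 = absv(3) = 3
  t8 = max2(3, 3) = 3
  t10 = sortl([7, -5, 7, -5]) = [-5, -5, 7, 7]
  t12 = reverse([-5, -5, 7, 7]) = [7, 7, -5, -5]
  t16 = mul(3, 3) = 9
  t17 = lenl([7, 7, -5, -5]) = 4
  t19 = max2(9, 4) = 9
  t21 = mul(4, -3) = -12
  t22 = max2(-12, 9) = 9
  t24 = add(-12, 9) = -3

Second demand — change propagation:
  t2: re-runs because a2 -3->-5; new result 5.
  t3: re-runs because a2 -3->-5; t2 3->5; new result 5.
  t7: re-runs because t2 3->5; new result 5.
  t8: re-runs because t3 3->5; t7 3->5; new result 5.
  t16: re-runs because t8 3->5; t8 3->5; new result 25.
  t19: re-runs because t16 9->25; new result 25.
  t21: re-runs because a2 -3->-5; new result -20.
  t22: re-runs because t21 -12->-20; t19 9->25; new result 25.
  t24: re-runs because t21 -12->-20; t22 9->25; new result 5.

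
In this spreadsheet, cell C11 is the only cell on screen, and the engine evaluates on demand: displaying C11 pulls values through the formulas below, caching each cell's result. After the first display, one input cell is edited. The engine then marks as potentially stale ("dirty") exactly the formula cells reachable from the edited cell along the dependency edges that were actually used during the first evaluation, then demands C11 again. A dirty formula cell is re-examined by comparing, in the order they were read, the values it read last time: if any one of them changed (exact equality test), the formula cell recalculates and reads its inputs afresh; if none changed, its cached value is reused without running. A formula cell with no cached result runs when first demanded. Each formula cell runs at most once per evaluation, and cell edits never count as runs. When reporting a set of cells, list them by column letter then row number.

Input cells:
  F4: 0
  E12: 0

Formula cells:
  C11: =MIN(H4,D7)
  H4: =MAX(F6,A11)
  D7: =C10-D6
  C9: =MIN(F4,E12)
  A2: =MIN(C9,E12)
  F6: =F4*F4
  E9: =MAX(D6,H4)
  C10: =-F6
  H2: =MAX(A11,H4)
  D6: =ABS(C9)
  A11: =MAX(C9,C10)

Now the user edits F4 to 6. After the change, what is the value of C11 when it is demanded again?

Initial pass — values computed on the first demand:
  C9 = MIN(0, 0) = 0
  D6 = ABS(0) = 0
  F6 = 0 * 0 = 0
  C10 = -(0) = 0
  A11 = MAX(0, 0) = 0
  D7 = 0 - 0 = 0
  H4 = MAX(0, 0) = 0
  C11 = MIN(0, 0) = 0

Second demand — change propagation:
  C9: re-runs because F4 0->6; new result 0 (unchanged).
  D6: re-examined; everything it read last time is the same (C9 unchanged) — cache 0 kept, no run.
  F6: re-runs because F4 0->6; F4 0->6; new result 36.
  C10: re-runs because F6 0->36; new result -36.
  A11: re-runs because C10 0->-36; new result 0 (unchanged).
  D7: re-runs because C10 0->-36; new result -36.
  H4: re-runs because F6 0->36; new result 36.
  C11: re-runs because H4 0->36; D7 0->-36; new result -36.

The important point: at D6 every value read last time is unchanged, so the dirty flag clears without a run.

C11 now evaluates to -36.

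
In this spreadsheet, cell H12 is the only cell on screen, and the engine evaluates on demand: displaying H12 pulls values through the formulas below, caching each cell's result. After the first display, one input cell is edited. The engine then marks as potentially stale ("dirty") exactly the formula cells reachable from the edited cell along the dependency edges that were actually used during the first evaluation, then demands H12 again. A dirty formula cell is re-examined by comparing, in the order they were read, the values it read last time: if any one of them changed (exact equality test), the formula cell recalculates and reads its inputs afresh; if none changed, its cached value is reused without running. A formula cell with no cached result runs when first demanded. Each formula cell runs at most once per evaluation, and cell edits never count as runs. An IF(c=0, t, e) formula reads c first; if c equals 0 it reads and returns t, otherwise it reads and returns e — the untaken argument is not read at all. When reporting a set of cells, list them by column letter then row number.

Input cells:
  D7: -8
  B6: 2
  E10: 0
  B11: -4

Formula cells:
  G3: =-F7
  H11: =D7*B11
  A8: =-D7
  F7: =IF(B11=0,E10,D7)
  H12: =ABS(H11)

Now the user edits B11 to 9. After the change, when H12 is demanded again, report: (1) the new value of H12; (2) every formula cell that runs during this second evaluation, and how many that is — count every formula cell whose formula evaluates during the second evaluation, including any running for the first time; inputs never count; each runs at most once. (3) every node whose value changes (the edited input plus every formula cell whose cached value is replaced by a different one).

Initial pass — values computed on the first demand:
  H11 = -8 * -4 = 32
  H12 = ABS(32) = 32

Second demand — change propagation:
  H11: re-runs because B11 -4->9; new result -72.
  H12: re-runs because H11 32->-72; new result 72.

H12 now evaluates to 72.
Run set: H11, H12 (2 run).
Changed values: B11, H11, H12.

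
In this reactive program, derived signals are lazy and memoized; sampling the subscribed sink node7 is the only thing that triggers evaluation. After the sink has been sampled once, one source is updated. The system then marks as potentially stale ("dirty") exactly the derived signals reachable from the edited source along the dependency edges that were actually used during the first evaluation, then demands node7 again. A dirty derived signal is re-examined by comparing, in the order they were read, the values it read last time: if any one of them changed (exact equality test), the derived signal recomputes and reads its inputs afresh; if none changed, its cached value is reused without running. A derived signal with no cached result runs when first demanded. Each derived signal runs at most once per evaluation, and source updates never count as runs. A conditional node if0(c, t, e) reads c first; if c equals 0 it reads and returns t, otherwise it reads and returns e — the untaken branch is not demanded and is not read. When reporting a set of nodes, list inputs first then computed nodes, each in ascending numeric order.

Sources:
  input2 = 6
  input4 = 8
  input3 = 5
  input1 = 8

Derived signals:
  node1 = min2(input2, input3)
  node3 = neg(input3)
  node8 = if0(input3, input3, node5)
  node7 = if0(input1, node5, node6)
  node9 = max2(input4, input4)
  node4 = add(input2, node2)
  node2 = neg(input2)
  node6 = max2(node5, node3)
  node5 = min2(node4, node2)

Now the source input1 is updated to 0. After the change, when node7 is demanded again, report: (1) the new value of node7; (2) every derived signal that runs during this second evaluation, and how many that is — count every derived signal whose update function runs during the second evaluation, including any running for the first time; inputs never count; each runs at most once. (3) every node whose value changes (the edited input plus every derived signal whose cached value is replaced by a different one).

Demanding node7 again yields -6.
1 derived signals run: node7.
The nodes whose values change: input1, node7.

First demand of the output computes:
  node2 = neg(6) = -6
  node3 = neg(5) = -5
  node4 = add(6, -6) = 0
  node5 = min2(0, -6) = -6
  node6 = max2(-6, -5) = -5
  node7 = if0(input1=8 -> else branch node6) = -5

After the edit, cleaning proceeds:
  node7: a read changed (input1 8->0) — executes, giving -6.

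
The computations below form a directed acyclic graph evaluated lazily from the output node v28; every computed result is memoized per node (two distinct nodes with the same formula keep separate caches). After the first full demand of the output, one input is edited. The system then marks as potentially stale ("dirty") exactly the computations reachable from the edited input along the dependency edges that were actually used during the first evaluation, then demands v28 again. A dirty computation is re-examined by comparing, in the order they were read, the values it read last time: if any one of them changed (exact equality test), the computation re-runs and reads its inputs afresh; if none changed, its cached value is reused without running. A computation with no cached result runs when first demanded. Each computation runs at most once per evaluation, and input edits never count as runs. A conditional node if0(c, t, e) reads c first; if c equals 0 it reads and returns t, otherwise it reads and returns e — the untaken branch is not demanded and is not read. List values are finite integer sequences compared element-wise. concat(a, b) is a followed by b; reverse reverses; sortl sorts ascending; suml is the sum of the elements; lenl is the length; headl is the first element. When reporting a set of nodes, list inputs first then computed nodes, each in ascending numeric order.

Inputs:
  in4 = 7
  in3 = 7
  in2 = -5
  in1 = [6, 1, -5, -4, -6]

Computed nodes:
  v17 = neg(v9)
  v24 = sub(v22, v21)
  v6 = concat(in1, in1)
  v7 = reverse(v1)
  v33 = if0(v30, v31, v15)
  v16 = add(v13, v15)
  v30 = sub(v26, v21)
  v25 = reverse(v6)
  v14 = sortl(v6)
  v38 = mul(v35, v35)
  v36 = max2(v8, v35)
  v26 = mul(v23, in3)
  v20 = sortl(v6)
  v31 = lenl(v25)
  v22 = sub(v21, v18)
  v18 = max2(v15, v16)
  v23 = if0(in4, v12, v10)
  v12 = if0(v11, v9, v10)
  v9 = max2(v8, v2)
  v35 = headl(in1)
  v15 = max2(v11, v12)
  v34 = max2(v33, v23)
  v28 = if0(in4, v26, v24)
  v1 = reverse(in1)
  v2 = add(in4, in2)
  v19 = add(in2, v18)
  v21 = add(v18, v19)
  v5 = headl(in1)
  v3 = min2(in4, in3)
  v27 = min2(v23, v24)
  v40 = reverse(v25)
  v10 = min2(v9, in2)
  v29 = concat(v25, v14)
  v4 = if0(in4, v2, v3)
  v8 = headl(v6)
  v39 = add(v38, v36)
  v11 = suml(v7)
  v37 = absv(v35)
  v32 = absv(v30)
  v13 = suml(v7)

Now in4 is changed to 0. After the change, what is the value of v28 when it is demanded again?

Demanding v28 again yields -35.
Note the branch switch — demand abandons v15, v16, v18, v19, v21, v22, v24, which are never re-examined.

First demand of the output computes:
  v1 = reverse([6, 1, -5, -4, -6]) = [-6, -4, -5, 1, 6]
  v2 = add(7, -5) = 2
  v6 = concat([6, 1, -5, -4, -6], [6, 1, -5, -4, -6]) = [6, 1, -5, -4, -6, 6, 1, -5, -4, -6]
  v7 = reverse([-6, -4, -5, 1, 6]) = [6, 1, -5, -4, -6]
  v8 = headl([6, 1, -5, -4, -6, 6, 1, -5, -4, -6]) = 6
  v9 = max2(6, 2) = 6
  v10 = min2(6, -5) = -5
  v11 = suml([6, 1, -5, -4, -6]) = -8
  v12 = if0(v11=-8 -> else branch v10) = -5
  v13 = suml([6, 1, -5, -4, -6]) = -8
  v15 = max2(-8, -5) = -5
  v16 = add(-8, -5) = -13
  v18 = max2(-5, -13) = -5
  v19 = add(-5, -5) = -10
  v21 = add(-5, -10) = -15
  v22 = sub(-15, -5) = -10
  v24 = sub(-10, -15) = 5
  v28 = if0(in4=7 -> else branch v24) = 5

After the edit, cleaning proceeds:
  v2: a read changed (in4 7->0) — executes, giving -5.
  v9: a read changed (v2 2->-5) — executes, giving 6 — identical to its old value.
  v10: dirty, but its reads are unchanged (v9 unchanged, in2 unchanged); cached -5 stands.
  v12: dirty, but its reads are unchanged (v11 unchanged, v10 unchanged); cached -5 stands.
  v15: stays stale; no demand reaches it after the flip.
  v16: stays stale; no demand reaches it after the flip.
  v18: stays stale; no demand reaches it after the flip.
  v19: stays stale; no demand reaches it after the flip.
  v21: stays stale; no demand reaches it after the flip.
  v22: stays stale; no demand reaches it after the flip.
  v23: had never run; runs now, result -5.
  v24: stays stale; no demand reaches it after the flip.
  v26: had never run; runs now, result -35.
  v28: a read changed (in4 7->0) — executes, giving -35.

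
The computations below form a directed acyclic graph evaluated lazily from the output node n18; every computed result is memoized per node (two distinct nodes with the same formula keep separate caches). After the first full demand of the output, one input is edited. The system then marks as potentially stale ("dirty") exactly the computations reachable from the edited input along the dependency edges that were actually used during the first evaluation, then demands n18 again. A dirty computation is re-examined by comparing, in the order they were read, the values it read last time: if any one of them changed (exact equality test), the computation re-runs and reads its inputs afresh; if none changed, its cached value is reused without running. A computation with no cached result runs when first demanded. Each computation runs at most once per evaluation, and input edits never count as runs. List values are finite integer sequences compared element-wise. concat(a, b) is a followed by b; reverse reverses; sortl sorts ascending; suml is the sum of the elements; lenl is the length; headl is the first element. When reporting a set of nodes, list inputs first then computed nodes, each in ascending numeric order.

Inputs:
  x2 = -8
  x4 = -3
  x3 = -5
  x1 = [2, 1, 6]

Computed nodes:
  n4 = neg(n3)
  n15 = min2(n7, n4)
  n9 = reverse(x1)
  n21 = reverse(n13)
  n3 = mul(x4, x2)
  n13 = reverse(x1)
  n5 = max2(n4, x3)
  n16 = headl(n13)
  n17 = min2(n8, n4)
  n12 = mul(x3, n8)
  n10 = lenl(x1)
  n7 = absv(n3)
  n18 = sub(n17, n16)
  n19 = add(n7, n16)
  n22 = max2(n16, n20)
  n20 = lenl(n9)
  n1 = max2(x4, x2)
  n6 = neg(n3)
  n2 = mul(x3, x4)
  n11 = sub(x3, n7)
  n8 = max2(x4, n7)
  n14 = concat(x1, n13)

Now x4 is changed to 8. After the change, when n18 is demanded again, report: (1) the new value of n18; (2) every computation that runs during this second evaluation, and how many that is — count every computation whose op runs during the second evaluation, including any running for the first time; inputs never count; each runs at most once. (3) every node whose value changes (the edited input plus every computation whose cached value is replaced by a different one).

First demand of the output computes:
  n3 = mul(-3, -8) = 24
  n4 = neg(24) = -24
  n7 = absv(24) = 24
  n8 = max2(-3, 24) = 24
  n13 = reverse([2, 1, 6]) = [6, 1, 2]
  n16 = headl([6, 1, 2]) = 6
  n17 = min2(24, -24) = -24
  n18 = sub(-24, 6) = -30

After the edit, cleaning proceeds:
  n3: a read changed (x4 -3->8) — executes, giving -64.
  n4: a read changed (n3 24->-64) — executes, giving 64.
  n7: a read changed (n3 24->-64) — executes, giving 64.
  n8: a read changed (x4 -3->8; n7 24->64) — executes, giving 64.
  n17: a read changed (n8 24->64; n4 -24->64) — executes, giving 64.
  n18: a read changed (n17 -24->64) — executes, giving 58.

Demanding n18 again yields 58.
6 computations run: n3, n4, n7, n8, n17, n18.
The nodes whose values change: x4, n3, n4, n7, n8, n17, n18.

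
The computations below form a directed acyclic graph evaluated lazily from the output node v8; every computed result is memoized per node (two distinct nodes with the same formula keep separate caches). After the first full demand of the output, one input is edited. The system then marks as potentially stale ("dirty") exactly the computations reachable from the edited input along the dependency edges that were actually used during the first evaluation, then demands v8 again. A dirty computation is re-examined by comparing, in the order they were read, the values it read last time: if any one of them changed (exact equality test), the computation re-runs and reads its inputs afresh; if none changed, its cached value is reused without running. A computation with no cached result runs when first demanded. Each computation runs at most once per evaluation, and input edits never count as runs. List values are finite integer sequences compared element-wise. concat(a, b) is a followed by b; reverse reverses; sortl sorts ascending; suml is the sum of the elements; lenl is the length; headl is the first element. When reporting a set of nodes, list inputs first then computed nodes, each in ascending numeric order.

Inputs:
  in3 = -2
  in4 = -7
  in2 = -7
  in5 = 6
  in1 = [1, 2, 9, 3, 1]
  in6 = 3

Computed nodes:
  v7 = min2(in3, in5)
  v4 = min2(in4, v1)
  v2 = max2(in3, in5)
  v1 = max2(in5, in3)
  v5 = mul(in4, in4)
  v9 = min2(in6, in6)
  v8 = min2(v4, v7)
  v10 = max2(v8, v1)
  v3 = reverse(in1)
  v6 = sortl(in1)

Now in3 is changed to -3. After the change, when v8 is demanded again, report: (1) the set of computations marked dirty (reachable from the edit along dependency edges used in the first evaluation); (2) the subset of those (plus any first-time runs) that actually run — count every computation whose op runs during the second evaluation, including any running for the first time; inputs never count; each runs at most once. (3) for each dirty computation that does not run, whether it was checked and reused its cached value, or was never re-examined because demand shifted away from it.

The edit dirties: v1, v4, v7, v8.
3 computations run: v1, v7, v8.
Cache hits after checking: v4.
Note where the cutoff bites: v4 is checked, finds nothing changed, and keeps its cache.

First demand of the output computes:
  v1 = max2(6, -2) = 6
  v4 = min2(-7, 6) = -7
  v7 = min2(-2, 6) = -2
  v8 = min2(-7, -2) = -7

After the edit, cleaning proceeds:
  v1: a read changed (in3 -2->-3) — executes, giving 6 — identical to its old value.
  v4: dirty, but its reads are unchanged (in4 unchanged, v1 unchanged); cached -7 stands.
  v7: a read changed (in3 -2->-3) — executes, giving -3.
  v8: a read changed (v7 -2->-3) — executes, giving -7 — identical to its old value.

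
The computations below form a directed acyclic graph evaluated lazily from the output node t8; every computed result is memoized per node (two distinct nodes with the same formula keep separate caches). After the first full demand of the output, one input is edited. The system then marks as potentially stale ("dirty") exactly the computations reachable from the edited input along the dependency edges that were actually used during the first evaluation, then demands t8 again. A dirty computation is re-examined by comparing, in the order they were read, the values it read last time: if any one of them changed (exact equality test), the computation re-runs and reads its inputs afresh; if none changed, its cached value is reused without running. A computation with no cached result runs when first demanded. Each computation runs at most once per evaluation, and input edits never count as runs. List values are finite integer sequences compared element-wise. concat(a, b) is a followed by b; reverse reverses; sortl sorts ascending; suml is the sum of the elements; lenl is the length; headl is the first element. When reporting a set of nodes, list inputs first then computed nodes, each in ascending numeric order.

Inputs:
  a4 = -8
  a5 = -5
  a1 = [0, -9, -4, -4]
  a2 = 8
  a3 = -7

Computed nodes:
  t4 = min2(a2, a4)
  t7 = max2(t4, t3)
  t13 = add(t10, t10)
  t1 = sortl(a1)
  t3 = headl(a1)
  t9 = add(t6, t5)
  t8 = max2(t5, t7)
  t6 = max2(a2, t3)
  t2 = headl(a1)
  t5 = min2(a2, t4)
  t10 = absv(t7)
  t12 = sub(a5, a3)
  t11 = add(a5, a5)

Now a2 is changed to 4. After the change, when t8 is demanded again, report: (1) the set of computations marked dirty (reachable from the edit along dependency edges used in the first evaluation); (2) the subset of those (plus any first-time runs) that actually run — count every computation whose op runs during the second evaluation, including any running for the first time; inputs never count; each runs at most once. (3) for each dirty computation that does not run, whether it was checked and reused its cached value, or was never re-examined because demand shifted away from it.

First demand of the output computes:
  t3 = headl([0, -9, -4, -4]) = 0
  t4 = min2(8, -8) = -8
  t5 = min2(8, -8) = -8
  t7 = max2(-8, 0) = 0
  t8 = max2(-8, 0) = 0

After the edit, cleaning proceeds:
  t4: a read changed (a2 8->4) — executes, giving -8 — identical to its old value.
  t5: a read changed (a2 8->4) — executes, giving -8 — identical to its old value.
  t7: dirty, but its reads are unchanged (t4 unchanged, t3 unchanged); cached 0 stands.
  t8: dirty, but its reads are unchanged (t5 unchanged, t7 unchanged); cached 0 stands.

Note where the cutoff bites: t7 is checked, finds nothing changed, and keeps its cache.

The edit dirties: t4, t5, t7, t8.
2 computations run: t4, t5.
Cache hits after checking: t7, t8.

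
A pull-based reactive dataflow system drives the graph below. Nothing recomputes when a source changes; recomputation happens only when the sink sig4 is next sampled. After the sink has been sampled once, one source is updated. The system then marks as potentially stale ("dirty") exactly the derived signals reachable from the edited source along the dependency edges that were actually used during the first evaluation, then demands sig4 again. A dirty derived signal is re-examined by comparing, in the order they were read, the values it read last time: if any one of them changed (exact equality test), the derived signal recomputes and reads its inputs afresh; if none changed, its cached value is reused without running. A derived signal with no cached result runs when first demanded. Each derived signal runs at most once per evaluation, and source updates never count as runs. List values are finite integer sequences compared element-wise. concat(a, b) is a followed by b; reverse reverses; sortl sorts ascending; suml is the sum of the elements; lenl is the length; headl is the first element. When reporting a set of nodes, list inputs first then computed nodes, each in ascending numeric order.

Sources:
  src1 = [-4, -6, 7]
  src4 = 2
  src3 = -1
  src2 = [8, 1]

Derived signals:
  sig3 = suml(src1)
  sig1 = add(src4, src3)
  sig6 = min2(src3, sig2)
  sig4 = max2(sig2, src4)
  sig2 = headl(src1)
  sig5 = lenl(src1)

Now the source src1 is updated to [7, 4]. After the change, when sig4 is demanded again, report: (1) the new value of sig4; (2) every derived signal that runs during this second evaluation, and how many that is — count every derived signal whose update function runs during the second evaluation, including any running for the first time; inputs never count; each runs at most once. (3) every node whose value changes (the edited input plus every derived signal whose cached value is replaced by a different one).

First evaluation (everything demanded from the output):
  sig2 = headl([-4, -6, 7]) = -4
  sig4 = max2(-4, 2) = 2

Propagation after the edit:
  sig2: runs — src1 [-4, -6, 7]->[7, 4]; result 7.
  sig4: runs — sig2 -4->7; result 7.

New value of sig4: 7.
Derived signals that run: sig2, sig4 — 2 in total.
Values that change: src1, sig2, sig4.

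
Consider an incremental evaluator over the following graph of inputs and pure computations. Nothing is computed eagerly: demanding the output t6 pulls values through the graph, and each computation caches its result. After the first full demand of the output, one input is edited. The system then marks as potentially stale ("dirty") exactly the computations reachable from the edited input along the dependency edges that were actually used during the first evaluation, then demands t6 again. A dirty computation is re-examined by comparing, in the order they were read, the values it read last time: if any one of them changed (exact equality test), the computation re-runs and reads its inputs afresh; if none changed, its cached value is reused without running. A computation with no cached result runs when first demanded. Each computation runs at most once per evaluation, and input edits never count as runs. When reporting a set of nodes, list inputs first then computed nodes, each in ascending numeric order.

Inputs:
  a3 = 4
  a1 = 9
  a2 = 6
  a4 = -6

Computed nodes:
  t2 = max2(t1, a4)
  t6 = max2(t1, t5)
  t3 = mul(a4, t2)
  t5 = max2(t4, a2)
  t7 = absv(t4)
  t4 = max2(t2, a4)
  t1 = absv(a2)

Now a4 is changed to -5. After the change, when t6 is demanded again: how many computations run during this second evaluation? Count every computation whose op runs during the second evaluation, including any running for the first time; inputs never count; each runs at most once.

Initial pass — values computed on the first demand:
  t1 = absv(6) = 6
  t2 = max2(6, -6) = 6
  t4 = max2(6, -6) = 6
  t5 = max2(6, 6) = 6
  t6 = max2(6, 6) = 6

Second demand — change propagation:
  t2: re-runs because a4 -6->-5; new result 6 (unchanged).
  t4: re-runs because a4 -6->-5; new result 6 (unchanged).
  t5: re-examined; everything it read last time is the same (t4 unchanged, a2 unchanged) — cache 6 kept, no run.
  t6: re-examined; everything it read last time is the same (t1 unchanged, t5 unchanged) — cache 6 kept, no run.

The important point: at t5 every value read last time is unchanged, so the dirty flag clears without a run.

Run set: t2, t4 (2 run).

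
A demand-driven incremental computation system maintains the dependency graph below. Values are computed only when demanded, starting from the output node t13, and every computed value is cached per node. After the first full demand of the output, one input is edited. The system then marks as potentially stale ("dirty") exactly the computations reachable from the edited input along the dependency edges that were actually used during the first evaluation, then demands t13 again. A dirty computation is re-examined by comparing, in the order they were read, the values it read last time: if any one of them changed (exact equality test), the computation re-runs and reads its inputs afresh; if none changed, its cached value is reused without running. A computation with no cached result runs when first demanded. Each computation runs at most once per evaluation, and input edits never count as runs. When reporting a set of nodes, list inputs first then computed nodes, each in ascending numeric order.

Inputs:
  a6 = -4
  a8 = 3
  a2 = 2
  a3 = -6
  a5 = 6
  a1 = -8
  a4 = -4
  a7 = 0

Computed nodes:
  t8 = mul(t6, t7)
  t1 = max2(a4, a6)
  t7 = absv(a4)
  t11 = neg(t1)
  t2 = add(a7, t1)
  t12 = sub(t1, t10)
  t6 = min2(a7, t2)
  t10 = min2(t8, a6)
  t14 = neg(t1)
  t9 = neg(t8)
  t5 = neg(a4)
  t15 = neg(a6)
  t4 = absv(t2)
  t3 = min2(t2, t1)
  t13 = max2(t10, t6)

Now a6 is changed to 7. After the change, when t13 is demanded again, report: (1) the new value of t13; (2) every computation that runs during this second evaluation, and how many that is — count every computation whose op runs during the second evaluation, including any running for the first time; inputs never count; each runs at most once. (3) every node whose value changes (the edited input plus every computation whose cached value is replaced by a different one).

New value of t13: 0.
Computations that run: t1, t2, t6, t8, t10, t13 — 6 in total.
Values that change: a6, t1, t2, t6, t8, t10, t13.

First evaluation (everything demanded from the output):
  t1 = max2(-4, -4) = -4
  t2 = add(0, -4) = -4
  t6 = min2(0, -4) = -4
  t7 = absv(-4) = 4
  t8 = mul(-4, 4) = -16
  t10 = min2(-16, -4) = -16
  t13 = max2(-16, -4) = -4

Propagation after the edit:
  t1: runs — a6 -4->7; result 7.
  t2: runs — t1 -4->7; result 7.
  t6: runs — t2 -4->7; result 0.
  t8: runs — t6 -4->0; result 0.
  t10: runs — t8 -16->0; a6 -4->7; result 0.
  t13: runs — t10 -16->0; t6 -4->0; result 0.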